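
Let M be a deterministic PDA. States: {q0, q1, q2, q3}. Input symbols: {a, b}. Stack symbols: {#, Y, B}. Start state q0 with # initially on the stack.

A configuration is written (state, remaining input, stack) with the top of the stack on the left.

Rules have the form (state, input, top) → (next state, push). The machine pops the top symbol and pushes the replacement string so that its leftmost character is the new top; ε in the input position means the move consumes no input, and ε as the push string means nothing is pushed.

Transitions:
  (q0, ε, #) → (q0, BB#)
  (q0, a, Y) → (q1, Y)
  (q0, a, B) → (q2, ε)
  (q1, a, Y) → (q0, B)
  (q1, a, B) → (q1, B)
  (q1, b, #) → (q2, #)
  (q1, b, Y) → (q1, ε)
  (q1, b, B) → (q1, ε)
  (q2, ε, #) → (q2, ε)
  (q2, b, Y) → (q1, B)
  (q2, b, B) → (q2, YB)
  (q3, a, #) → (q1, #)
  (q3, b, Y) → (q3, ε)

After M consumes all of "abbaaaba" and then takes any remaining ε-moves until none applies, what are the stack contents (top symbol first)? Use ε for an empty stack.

(q0, abbaaaba, #)
  ε-move, top #: go to q0, push BB# → (q0, abbaaaba, BB#)
  read a, top B: go to q2, push ε → (q2, bbaaaba, B#)
  read b, top B: go to q2, push YB → (q2, baaaba, YB#)
  read b, top Y: go to q1, push B → (q1, aaaba, BB#)
  read a, top B: go to q1, push B → (q1, aaba, BB#)
  read a, top B: go to q1, push B → (q1, aba, BB#)
  read a, top B: go to q1, push B → (q1, ba, BB#)
  read b, top B: go to q1, push ε → (q1, a, B#)
  read a, top B: go to q1, push B → (q1, ε, B#)
All input consumed in state q1 with stack B#.

B#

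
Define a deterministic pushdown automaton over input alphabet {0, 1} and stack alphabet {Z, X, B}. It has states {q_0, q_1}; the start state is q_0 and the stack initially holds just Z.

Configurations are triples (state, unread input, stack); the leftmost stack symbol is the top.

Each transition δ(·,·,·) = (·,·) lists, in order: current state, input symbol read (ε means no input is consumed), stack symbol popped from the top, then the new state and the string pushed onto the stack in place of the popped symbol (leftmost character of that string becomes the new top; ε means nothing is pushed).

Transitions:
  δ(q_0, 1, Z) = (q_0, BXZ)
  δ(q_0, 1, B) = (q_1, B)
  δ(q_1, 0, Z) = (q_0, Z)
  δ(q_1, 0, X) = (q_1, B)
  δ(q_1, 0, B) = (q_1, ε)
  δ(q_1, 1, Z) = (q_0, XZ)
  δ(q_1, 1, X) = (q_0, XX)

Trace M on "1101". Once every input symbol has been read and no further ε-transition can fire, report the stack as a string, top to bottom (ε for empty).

(q_0, 1101, Z) ⊢ (q_0, 101, BXZ) ⊢ (q_1, 01, BXZ) ⊢ (q_1, 1, XZ) ⊢ (q_0, ε, XXZ)
All input consumed in state q_0 with stack XXZ.

XXZ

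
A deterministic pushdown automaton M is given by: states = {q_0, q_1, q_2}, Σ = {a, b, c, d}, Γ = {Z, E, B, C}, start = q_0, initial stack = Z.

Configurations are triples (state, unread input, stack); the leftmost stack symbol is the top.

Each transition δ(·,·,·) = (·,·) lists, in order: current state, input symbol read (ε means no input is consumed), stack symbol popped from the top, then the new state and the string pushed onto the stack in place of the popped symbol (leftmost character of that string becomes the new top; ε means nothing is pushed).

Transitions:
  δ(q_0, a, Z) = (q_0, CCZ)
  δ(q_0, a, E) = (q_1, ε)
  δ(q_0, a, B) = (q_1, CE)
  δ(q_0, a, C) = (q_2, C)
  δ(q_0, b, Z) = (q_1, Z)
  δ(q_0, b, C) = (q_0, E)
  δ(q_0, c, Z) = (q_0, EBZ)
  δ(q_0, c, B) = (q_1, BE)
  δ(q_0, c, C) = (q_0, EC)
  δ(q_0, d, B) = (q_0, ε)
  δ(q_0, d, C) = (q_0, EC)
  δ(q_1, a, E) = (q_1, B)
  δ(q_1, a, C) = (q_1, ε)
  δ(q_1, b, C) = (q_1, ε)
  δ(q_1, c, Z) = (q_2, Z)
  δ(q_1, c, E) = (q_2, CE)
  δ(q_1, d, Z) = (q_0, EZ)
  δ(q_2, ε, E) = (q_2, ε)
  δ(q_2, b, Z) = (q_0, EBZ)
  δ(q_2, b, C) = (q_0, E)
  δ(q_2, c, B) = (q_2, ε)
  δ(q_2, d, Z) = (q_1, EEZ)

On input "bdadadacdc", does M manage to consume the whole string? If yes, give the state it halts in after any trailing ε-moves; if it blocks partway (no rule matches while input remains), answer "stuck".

(q_0, bdadadacdc, Z)
  read b, top Z: go to q_1, push Z → (q_1, dadadacdc, Z)
  read d, top Z: go to q_0, push EZ → (q_0, adadacdc, EZ)
  read a, top E: go to q_1, push ε → (q_1, dadacdc, Z)
  read d, top Z: go to q_0, push EZ → (q_0, adacdc, EZ)
  read a, top E: go to q_1, push ε → (q_1, dacdc, Z)
  read d, top Z: go to q_0, push EZ → (q_0, acdc, EZ)
  read a, top E: go to q_1, push ε → (q_1, cdc, Z)
  read c, top Z: go to q_2, push Z → (q_2, dc, Z)
  read d, top Z: go to q_1, push EEZ → (q_1, c, EEZ)
  read c, top E: go to q_2, push CE → (q_2, ε, CEEZ)
All input consumed; M is in state q_2.

q_2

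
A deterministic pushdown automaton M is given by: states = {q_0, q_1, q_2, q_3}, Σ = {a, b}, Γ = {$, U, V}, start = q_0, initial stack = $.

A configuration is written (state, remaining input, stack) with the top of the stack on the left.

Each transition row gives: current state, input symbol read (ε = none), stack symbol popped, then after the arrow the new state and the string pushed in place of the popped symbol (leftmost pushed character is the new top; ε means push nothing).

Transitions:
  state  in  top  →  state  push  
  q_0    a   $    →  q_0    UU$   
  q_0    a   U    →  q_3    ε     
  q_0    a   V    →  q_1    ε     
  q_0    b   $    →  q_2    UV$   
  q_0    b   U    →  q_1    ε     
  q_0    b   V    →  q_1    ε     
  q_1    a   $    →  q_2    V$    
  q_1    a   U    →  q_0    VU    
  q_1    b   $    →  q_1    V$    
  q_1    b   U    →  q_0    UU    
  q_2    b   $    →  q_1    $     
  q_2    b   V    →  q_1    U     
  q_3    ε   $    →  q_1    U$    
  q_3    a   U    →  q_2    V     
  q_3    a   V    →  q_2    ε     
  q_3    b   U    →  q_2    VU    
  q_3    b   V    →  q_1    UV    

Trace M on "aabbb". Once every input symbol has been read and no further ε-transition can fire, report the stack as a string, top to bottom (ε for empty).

UUU$

(q_0, aabbb, $)
  read a, top $: go to q_0, push UU$ → (q_0, abbb, UU$)
  read a, top U: go to q_3, push ε → (q_3, bbb, U$)
  read b, top U: go to q_2, push VU → (q_2, bb, VU$)
  read b, top V: go to q_1, push U → (q_1, b, UU$)
  read b, top U: go to q_0, push UU → (q_0, ε, UUU$)
All input consumed in state q_0 with stack UUU$.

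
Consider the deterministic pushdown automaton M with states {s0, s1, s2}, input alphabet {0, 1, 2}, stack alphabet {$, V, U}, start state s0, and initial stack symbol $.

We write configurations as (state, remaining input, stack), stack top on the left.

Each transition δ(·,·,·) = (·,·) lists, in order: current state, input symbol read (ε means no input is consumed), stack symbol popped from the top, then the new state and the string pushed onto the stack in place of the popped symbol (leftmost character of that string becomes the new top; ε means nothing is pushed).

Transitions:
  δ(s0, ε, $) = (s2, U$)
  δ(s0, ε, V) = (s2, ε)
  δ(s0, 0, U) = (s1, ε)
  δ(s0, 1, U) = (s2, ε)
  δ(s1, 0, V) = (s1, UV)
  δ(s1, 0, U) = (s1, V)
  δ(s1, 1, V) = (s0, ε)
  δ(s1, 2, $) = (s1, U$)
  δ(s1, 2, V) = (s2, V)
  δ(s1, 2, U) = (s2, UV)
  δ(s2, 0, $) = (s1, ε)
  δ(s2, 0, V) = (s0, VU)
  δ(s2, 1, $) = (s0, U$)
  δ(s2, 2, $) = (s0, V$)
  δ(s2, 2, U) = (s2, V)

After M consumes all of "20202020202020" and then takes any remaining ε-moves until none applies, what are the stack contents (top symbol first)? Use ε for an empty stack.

U$

(s0, 20202020202020, $) ⊢ (s2, 20202020202020, U$) ⊢ (s2, 0202020202020, V$) ⊢ (s0, 202020202020, VU$) ⊢ (s2, 202020202020, U$) ⊢ (s2, 02020202020, V$) ⊢ (s0, 2020202020, VU$) ⊢ (s2, 2020202020, U$) ⊢ (s2, 020202020, V$) ⊢ (s0, 20202020, VU$) ⊢ (s2, 20202020, U$) ⊢ (s2, 0202020, V$) ⊢ (s0, 202020, VU$) ⊢ (s2, 202020, U$) ⊢ (s2, 02020, V$) ⊢ (s0, 2020, VU$) ⊢ (s2, 2020, U$) ⊢ (s2, 020, V$) ⊢ (s0, 20, VU$) ⊢ (s2, 20, U$) ⊢ (s2, 0, V$) ⊢ (s0, ε, VU$) ⊢ (s2, ε, U$)
All input consumed in state s2 with stack U$.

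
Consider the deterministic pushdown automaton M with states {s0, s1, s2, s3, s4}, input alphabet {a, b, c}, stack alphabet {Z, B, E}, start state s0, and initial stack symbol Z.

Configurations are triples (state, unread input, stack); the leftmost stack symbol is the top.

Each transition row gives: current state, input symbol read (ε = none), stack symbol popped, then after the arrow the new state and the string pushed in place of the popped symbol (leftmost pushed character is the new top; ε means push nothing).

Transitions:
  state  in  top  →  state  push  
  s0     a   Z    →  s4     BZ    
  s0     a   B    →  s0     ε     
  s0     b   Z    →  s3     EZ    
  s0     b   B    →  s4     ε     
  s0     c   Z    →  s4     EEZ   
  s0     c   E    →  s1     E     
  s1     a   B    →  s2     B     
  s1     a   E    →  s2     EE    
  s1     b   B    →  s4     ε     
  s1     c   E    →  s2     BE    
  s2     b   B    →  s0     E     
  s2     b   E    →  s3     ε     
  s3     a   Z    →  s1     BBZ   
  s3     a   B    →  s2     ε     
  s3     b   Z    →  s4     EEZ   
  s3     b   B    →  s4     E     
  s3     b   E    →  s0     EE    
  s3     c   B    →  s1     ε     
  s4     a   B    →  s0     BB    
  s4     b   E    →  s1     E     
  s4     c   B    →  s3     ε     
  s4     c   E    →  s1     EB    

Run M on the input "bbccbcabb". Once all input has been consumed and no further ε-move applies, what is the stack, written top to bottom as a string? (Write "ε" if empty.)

EEEEZ

(s0, bbccbcabb, Z) ⊢ (s3, bccbcabb, EZ) ⊢ (s0, ccbcabb, EEZ) ⊢ (s1, cbcabb, EEZ) ⊢ (s2, bcabb, BEEZ) ⊢ (s0, cabb, EEEZ) ⊢ (s1, abb, EEEZ) ⊢ (s2, bb, EEEEZ) ⊢ (s3, b, EEEZ) ⊢ (s0, ε, EEEEZ)
All input consumed in state s0 with stack EEEEZ.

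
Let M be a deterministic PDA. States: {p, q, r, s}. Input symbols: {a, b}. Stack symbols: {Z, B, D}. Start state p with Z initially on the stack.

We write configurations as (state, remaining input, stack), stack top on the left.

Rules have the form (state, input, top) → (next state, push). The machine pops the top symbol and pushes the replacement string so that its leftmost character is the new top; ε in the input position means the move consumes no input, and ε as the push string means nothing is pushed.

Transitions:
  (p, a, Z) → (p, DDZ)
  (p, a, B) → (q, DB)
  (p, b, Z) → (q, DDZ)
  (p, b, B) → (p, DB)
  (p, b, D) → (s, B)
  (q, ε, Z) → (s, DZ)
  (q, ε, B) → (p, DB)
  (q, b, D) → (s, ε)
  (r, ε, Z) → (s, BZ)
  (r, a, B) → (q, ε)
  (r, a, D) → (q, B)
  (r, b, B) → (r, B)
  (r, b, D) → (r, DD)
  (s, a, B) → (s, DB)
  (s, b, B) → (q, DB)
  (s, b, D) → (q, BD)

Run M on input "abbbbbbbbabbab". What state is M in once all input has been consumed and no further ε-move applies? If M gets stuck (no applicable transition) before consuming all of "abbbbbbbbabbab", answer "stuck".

stuck

(p, abbbbbbbbabbab, Z)
  read a, top Z: go to p, push DDZ → (p, bbbbbbbbabbab, DDZ)
  read b, top D: go to s, push B → (s, bbbbbbbabbab, BDZ)
  read b, top B: go to q, push DB → (q, bbbbbbabbab, DBDZ)
  read b, top D: go to s, push ε → (s, bbbbbabbab, BDZ)
  read b, top B: go to q, push DB → (q, bbbbabbab, DBDZ)
  read b, top D: go to s, push ε → (s, bbbabbab, BDZ)
  read b, top B: go to q, push DB → (q, bbabbab, DBDZ)
  read b, top D: go to s, push ε → (s, babbab, BDZ)
  read b, top B: go to q, push DB → (q, abbab, DBDZ)
No transition for (q, a, top D); M blocks with input abbab remaining.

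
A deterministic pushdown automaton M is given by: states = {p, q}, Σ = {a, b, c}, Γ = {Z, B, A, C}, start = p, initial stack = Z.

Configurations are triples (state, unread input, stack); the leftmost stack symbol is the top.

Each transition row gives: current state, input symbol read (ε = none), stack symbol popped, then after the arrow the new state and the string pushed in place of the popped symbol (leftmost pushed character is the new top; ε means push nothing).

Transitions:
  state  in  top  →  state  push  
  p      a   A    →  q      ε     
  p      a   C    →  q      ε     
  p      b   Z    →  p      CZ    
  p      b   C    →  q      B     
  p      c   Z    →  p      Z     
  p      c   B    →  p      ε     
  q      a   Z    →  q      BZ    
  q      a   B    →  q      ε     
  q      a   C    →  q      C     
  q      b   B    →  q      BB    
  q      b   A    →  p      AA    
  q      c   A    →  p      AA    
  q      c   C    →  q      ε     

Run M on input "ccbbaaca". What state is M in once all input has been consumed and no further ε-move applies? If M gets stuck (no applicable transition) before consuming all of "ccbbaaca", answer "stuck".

(p, ccbbaaca, Z)
  read c, top Z: go to p, push Z → (p, cbbaaca, Z)
  read c, top Z: go to p, push Z → (p, bbaaca, Z)
  read b, top Z: go to p, push CZ → (p, baaca, CZ)
  read b, top C: go to q, push B → (q, aaca, BZ)
  read a, top B: go to q, push ε → (q, aca, Z)
  read a, top Z: go to q, push BZ → (q, ca, BZ)
No transition for (q, c, top B); M blocks with input ca remaining.

stuck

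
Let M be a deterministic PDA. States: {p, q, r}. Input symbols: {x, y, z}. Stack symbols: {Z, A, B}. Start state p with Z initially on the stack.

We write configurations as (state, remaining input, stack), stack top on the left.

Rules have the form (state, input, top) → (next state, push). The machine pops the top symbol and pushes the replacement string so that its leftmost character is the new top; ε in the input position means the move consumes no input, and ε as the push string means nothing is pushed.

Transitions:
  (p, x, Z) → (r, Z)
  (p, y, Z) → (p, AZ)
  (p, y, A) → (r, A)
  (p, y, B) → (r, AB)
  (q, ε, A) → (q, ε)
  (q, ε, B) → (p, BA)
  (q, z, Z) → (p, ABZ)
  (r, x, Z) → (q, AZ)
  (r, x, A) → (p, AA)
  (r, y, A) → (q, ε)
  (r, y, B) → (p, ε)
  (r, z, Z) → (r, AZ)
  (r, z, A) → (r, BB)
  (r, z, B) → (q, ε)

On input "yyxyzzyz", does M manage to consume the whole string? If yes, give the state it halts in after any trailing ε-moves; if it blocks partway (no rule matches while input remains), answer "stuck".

r

(p, yyxyzzyz, Z)
  read y, top Z: go to p, push AZ → (p, yxyzzyz, AZ)
  read y, top A: go to r, push A → (r, xyzzyz, AZ)
  read x, top A: go to p, push AA → (p, yzzyz, AAZ)
  read y, top A: go to r, push A → (r, zzyz, AAZ)
  read z, top A: go to r, push BB → (r, zyz, BBAZ)
  read z, top B: go to q, push ε → (q, yz, BAZ)
  ε-move, top B: go to p, push BA → (p, yz, BAAZ)
  read y, top B: go to r, push AB → (r, z, ABAAZ)
  read z, top A: go to r, push BB → (r, ε, BBBAAZ)
All input consumed; M is in state r.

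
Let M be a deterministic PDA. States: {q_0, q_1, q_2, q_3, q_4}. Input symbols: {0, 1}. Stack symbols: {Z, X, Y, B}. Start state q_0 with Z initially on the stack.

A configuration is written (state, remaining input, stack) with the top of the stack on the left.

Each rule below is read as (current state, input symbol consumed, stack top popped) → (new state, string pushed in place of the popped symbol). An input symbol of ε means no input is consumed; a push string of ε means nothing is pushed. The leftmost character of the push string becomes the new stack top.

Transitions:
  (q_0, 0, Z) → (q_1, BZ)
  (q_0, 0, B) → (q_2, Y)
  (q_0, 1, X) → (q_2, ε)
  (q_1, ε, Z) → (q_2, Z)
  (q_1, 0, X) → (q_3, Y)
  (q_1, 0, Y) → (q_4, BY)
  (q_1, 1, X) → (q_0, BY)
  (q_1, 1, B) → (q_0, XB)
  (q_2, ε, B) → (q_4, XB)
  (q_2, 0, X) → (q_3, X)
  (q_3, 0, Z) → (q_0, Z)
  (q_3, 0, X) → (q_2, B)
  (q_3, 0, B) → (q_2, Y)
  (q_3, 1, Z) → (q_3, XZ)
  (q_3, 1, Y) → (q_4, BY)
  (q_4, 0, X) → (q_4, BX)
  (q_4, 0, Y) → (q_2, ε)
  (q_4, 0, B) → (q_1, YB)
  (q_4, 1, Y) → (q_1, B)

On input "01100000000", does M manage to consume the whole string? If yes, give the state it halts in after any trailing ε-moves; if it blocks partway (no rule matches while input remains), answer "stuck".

q_1

(q_0, 01100000000, Z)
  read 0, top Z: go to q_1, push BZ → (q_1, 1100000000, BZ)
  read 1, top B: go to q_0, push XB → (q_0, 100000000, XBZ)
  read 1, top X: go to q_2, push ε → (q_2, 00000000, BZ)
  ε-move, top B: go to q_4, push XB → (q_4, 00000000, XBZ)
  read 0, top X: go to q_4, push BX → (q_4, 0000000, BXBZ)
  read 0, top B: go to q_1, push YB → (q_1, 000000, YBXBZ)
  read 0, top Y: go to q_4, push BY → (q_4, 00000, BYBXBZ)
  read 0, top B: go to q_1, push YB → (q_1, 0000, YBYBXBZ)
  read 0, top Y: go to q_4, push BY → (q_4, 000, BYBYBXBZ)
  read 0, top B: go to q_1, push YB → (q_1, 00, YBYBYBXBZ)
  read 0, top Y: go to q_4, push BY → (q_4, 0, BYBYBYBXBZ)
  read 0, top B: go to q_1, push YB → (q_1, ε, YBYBYBYBXBZ)
All input consumed; M is in state q_1.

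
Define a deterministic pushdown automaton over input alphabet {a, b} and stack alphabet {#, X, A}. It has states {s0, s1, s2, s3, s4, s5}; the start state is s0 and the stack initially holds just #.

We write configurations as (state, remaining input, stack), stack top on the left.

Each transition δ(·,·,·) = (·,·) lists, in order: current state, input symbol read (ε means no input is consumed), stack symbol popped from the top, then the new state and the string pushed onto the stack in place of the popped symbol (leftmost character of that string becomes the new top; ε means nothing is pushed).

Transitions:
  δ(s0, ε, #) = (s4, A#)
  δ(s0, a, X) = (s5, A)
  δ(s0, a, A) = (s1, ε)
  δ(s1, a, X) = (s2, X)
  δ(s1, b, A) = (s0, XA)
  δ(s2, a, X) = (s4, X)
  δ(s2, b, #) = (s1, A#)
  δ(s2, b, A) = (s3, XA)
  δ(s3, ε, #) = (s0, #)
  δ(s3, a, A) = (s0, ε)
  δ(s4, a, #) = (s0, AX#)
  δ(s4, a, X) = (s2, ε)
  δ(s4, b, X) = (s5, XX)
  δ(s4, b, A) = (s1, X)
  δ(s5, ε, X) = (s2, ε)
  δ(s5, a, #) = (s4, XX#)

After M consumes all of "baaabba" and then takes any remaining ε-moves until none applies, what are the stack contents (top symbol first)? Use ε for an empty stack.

AA#

(s0, baaabba, #) ⊢ (s4, baaabba, A#) ⊢ (s1, aaabba, X#) ⊢ (s2, aabba, X#) ⊢ (s4, abba, X#) ⊢ (s2, bba, #) ⊢ (s1, ba, A#) ⊢ (s0, a, XA#) ⊢ (s5, ε, AA#)
All input consumed in state s5 with stack AA#.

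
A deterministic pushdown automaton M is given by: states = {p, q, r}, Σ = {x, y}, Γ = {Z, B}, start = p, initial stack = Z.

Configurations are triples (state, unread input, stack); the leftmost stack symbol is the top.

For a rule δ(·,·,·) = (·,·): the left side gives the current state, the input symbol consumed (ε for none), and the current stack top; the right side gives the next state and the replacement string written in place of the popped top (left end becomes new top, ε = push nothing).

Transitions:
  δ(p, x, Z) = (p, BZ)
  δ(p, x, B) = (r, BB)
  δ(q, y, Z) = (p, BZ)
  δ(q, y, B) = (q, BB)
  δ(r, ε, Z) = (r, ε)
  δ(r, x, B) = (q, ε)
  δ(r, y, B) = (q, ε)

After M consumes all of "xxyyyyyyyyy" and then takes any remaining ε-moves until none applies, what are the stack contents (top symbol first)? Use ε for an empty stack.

BBBBBBBBBZ

(p, xxyyyyyyyyy, Z)
  read x, top Z: go to p, push BZ → (p, xyyyyyyyyy, BZ)
  read x, top B: go to r, push BB → (r, yyyyyyyyy, BBZ)
  read y, top B: go to q, push ε → (q, yyyyyyyy, BZ)
  read y, top B: go to q, push BB → (q, yyyyyyy, BBZ)
  read y, top B: go to q, push BB → (q, yyyyyy, BBBZ)
  read y, top B: go to q, push BB → (q, yyyyy, BBBBZ)
  read y, top B: go to q, push BB → (q, yyyy, BBBBBZ)
  read y, top B: go to q, push BB → (q, yyy, BBBBBBZ)
  read y, top B: go to q, push BB → (q, yy, BBBBBBBZ)
  read y, top B: go to q, push BB → (q, y, BBBBBBBBZ)
  read y, top B: go to q, push BB → (q, ε, BBBBBBBBBZ)
All input consumed in state q with stack BBBBBBBBBZ.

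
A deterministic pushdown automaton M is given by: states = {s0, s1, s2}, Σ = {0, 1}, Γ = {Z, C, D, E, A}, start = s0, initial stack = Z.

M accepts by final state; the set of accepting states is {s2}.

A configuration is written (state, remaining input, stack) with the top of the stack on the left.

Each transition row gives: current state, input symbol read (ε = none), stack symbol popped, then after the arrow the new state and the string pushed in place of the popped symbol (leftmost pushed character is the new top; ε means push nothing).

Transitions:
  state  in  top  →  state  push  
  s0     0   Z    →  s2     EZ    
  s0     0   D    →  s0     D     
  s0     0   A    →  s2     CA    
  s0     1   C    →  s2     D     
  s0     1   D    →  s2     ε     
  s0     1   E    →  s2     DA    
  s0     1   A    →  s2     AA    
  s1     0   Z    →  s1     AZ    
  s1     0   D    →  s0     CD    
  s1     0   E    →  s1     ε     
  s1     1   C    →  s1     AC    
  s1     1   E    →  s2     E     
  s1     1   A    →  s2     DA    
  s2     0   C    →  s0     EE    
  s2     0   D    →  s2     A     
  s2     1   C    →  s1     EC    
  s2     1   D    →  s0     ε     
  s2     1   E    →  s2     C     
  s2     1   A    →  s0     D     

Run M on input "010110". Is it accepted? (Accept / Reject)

Accept

(s0, 010110, Z)
  read 0, top Z: go to s2, push EZ → (s2, 10110, EZ)
  read 1, top E: go to s2, push C → (s2, 0110, CZ)
  read 0, top C: go to s0, push EE → (s0, 110, EEZ)
  read 1, top E: go to s2, push DA → (s2, 10, DAEZ)
  read 1, top D: go to s0, push ε → (s0, 0, AEZ)
  read 0, top A: go to s2, push CA → (s2, ε, CAEZ)
All input consumed; state s2 ∈ F.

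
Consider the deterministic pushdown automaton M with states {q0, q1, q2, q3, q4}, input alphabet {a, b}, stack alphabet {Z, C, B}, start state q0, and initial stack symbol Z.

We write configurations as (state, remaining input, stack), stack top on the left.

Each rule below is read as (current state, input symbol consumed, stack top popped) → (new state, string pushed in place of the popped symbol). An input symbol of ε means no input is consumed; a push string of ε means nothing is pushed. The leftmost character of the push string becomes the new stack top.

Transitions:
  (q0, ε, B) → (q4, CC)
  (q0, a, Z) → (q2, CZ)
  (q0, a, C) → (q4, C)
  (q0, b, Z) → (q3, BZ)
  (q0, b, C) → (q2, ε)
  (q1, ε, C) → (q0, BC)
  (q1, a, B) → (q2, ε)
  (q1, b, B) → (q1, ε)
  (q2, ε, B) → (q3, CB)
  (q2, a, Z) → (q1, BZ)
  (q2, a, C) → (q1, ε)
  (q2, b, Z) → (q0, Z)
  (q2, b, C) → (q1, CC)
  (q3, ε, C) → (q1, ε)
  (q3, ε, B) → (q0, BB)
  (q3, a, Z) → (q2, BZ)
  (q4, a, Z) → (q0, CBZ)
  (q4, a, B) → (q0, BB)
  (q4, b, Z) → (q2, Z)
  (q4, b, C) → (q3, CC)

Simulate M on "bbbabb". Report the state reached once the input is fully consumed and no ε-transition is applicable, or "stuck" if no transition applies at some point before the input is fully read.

(q0, bbbabb, Z)
  read b, top Z: go to q3, push BZ → (q3, bbabb, BZ)
  ε-move, top B: go to q0, push BB → (q0, bbabb, BBZ)
  ε-move, top B: go to q4, push CC → (q4, bbabb, CCBZ)
  read b, top C: go to q3, push CC → (q3, babb, CCCBZ)
  ε-move, top C: go to q1, push ε → (q1, babb, CCBZ)
  ε-move, top C: go to q0, push BC → (q0, babb, BCCBZ)
  ε-move, top B: go to q4, push CC → (q4, babb, CCCCBZ)
  read b, top C: go to q3, push CC → (q3, abb, CCCCCBZ)
  ε-move, top C: go to q1, push ε → (q1, abb, CCCCBZ)
  ε-move, top C: go to q0, push BC → (q0, abb, BCCCCBZ)
  ε-move, top B: go to q4, push CC → (q4, abb, CCCCCCBZ)
No transition for (q4, a, top C); M blocks with input abb remaining.

stuck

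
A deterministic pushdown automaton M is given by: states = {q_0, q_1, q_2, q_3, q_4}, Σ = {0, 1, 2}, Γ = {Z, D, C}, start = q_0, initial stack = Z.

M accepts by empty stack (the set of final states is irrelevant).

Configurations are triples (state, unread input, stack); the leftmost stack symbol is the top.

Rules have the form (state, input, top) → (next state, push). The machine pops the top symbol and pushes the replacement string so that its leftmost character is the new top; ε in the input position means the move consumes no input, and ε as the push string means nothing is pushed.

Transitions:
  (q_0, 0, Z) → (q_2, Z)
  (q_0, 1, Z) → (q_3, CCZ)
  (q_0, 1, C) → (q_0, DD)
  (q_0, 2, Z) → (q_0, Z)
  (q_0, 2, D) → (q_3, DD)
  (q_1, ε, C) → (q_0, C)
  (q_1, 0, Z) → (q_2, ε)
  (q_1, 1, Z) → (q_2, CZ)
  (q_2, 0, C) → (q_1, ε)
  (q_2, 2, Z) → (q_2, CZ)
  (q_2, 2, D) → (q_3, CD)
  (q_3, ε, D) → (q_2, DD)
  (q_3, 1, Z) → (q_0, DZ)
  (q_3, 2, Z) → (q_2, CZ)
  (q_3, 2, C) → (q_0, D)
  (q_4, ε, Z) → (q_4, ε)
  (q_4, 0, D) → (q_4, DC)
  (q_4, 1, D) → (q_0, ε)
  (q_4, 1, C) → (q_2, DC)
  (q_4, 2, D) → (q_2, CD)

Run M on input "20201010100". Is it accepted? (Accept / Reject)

Accept

(q_0, 20201010100, Z)
  read 2, top Z: go to q_0, push Z → (q_0, 0201010100, Z)
  read 0, top Z: go to q_2, push Z → (q_2, 201010100, Z)
  read 2, top Z: go to q_2, push CZ → (q_2, 01010100, CZ)
  read 0, top C: go to q_1, push ε → (q_1, 1010100, Z)
  read 1, top Z: go to q_2, push CZ → (q_2, 010100, CZ)
  read 0, top C: go to q_1, push ε → (q_1, 10100, Z)
  read 1, top Z: go to q_2, push CZ → (q_2, 0100, CZ)
  read 0, top C: go to q_1, push ε → (q_1, 100, Z)
  read 1, top Z: go to q_2, push CZ → (q_2, 00, CZ)
  read 0, top C: go to q_1, push ε → (q_1, 0, Z)
  read 0, top Z: go to q_2, push ε → (q_2, ε, ε)
All input consumed and the stack is empty.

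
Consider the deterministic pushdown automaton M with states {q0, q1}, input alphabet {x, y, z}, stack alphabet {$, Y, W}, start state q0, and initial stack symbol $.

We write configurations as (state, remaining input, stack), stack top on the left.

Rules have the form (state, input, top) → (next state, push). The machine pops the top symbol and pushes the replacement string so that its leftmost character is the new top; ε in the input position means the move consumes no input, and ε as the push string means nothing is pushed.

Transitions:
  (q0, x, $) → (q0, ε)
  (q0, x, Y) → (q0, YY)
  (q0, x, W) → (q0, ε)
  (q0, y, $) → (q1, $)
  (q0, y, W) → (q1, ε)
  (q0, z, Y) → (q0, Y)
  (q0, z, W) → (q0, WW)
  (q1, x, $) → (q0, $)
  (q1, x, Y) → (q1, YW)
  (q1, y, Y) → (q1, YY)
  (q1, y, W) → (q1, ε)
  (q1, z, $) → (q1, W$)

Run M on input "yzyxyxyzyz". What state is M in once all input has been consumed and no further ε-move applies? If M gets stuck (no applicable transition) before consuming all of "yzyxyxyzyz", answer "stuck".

q1

(q0, yzyxyxyzyz, $)
  read y, top $: go to q1, push $ → (q1, zyxyxyzyz, $)
  read z, top $: go to q1, push W$ → (q1, yxyxyzyz, W$)
  read y, top W: go to q1, push ε → (q1, xyxyzyz, $)
  read x, top $: go to q0, push $ → (q0, yxyzyz, $)
  read y, top $: go to q1, push $ → (q1, xyzyz, $)
  read x, top $: go to q0, push $ → (q0, yzyz, $)
  read y, top $: go to q1, push $ → (q1, zyz, $)
  read z, top $: go to q1, push W$ → (q1, yz, W$)
  read y, top W: go to q1, push ε → (q1, z, $)
  read z, top $: go to q1, push W$ → (q1, ε, W$)
All input consumed; M is in state q1.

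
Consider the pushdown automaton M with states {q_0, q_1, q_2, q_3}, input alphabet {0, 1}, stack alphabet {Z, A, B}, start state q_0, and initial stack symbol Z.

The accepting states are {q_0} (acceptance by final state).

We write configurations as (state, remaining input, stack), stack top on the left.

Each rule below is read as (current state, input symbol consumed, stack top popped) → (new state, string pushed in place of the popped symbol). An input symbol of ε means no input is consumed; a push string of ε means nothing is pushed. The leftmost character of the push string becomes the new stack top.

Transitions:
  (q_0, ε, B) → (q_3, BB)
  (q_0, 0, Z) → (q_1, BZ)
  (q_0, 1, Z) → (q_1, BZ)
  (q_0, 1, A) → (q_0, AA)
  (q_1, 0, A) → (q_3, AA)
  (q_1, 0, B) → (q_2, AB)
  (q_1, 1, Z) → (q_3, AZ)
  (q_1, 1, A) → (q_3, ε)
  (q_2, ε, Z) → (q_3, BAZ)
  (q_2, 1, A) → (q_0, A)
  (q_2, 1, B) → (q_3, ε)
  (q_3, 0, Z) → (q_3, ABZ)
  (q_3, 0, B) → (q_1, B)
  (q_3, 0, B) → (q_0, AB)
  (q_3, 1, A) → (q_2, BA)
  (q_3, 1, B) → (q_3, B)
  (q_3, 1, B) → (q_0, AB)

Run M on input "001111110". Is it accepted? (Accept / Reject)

No computation consumes all input and reaches a final state.

Reject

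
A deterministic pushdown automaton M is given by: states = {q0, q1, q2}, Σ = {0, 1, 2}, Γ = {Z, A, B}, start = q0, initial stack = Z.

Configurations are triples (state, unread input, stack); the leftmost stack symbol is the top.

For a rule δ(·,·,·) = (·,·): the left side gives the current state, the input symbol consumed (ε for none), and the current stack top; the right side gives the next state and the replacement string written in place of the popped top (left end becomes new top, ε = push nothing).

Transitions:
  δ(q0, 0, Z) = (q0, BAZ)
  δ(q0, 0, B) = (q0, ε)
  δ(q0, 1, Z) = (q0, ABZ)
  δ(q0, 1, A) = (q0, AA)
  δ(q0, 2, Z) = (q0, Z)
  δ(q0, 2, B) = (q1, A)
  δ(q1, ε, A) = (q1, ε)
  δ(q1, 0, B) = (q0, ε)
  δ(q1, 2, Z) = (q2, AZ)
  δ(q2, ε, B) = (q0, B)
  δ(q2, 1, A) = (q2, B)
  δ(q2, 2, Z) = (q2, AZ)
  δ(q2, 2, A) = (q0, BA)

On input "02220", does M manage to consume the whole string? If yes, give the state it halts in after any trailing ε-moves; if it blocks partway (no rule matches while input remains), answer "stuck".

q0

(q0, 02220, Z) ⊢ (q0, 2220, BAZ) ⊢ (q1, 220, AAZ) ⊢ (q1, 220, AZ) ⊢ (q1, 220, Z) ⊢ (q2, 20, AZ) ⊢ (q0, 0, BAZ) ⊢ (q0, ε, AZ)
All input consumed; M is in state q0.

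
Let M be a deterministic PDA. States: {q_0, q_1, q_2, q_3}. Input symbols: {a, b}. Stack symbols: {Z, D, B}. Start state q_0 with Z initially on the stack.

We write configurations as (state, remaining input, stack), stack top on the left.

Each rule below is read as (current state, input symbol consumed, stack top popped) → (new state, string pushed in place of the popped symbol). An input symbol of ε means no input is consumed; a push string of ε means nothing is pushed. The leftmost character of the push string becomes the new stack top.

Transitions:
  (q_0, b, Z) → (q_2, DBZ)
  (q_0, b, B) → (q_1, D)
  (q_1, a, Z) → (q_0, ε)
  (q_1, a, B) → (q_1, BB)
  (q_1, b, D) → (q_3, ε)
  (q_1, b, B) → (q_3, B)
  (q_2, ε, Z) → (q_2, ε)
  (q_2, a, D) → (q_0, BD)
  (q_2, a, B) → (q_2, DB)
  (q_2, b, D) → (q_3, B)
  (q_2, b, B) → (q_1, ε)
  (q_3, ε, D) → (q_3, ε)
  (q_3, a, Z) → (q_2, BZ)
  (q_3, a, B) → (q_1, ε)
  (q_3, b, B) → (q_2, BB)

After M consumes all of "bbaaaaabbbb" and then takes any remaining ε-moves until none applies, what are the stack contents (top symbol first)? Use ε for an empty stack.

(q_0, bbaaaaabbbb, Z) ⊢ (q_2, baaaaabbbb, DBZ) ⊢ (q_3, aaaaabbbb, BBZ) ⊢ (q_1, aaaabbbb, BZ) ⊢ (q_1, aaabbbb, BBZ) ⊢ (q_1, aabbbb, BBBZ) ⊢ (q_1, abbbb, BBBBZ) ⊢ (q_1, bbbb, BBBBBZ) ⊢ (q_3, bbb, BBBBBZ) ⊢ (q_2, bb, BBBBBBZ) ⊢ (q_1, b, BBBBBZ) ⊢ (q_3, ε, BBBBBZ)
All input consumed in state q_3 with stack BBBBBZ.

BBBBBZ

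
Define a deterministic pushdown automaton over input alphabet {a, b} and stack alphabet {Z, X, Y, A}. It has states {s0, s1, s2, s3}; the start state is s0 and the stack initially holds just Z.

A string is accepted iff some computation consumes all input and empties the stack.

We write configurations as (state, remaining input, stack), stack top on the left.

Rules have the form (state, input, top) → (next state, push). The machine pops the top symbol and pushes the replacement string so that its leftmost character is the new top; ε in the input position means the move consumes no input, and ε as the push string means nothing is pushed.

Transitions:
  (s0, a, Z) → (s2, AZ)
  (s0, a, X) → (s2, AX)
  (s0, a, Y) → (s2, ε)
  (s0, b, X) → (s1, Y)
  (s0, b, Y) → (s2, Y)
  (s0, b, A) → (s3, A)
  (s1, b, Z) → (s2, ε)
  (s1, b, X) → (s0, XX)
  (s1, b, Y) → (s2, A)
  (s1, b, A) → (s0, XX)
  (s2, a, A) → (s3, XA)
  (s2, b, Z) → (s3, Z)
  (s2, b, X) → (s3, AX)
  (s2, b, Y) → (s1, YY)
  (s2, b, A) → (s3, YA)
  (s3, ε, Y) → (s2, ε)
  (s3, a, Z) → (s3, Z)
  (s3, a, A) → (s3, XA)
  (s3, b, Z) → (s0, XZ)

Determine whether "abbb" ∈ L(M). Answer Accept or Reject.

Reject

(s0, abbb, Z)
  read a, top Z: go to s2, push AZ → (s2, bbb, AZ)
  read b, top A: go to s3, push YA → (s3, bb, YAZ)
  ε-move, top Y: go to s2, push ε → (s2, bb, AZ)
  read b, top A: go to s3, push YA → (s3, b, YAZ)
  ε-move, top Y: go to s2, push ε → (s2, b, AZ)
  read b, top A: go to s3, push YA → (s3, ε, YAZ)
  ε-move, top Y: go to s2, push ε → (s2, ε, AZ)
All input consumed; stack is AZ, not empty, and no further ε-move applies.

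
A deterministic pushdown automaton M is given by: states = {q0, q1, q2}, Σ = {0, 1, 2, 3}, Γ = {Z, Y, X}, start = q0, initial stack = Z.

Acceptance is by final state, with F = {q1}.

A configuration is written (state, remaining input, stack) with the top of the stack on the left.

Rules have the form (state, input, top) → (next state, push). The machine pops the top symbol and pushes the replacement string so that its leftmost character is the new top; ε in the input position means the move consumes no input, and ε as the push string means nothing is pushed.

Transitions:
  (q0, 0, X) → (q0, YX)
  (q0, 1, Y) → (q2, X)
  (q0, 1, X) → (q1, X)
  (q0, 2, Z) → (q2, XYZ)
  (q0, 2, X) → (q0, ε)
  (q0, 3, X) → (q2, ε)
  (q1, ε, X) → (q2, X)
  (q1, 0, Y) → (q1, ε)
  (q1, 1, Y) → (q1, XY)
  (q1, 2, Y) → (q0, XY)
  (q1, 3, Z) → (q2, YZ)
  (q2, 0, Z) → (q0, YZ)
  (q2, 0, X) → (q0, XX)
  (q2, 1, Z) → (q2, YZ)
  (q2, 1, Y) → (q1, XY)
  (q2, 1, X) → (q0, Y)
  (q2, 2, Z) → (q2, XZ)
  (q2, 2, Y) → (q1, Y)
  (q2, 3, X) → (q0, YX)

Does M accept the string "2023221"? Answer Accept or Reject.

(q0, 2023221, Z) ⊢ (q2, 023221, XYZ) ⊢ (q0, 23221, XXYZ) ⊢ (q0, 3221, XYZ) ⊢ (q2, 221, YZ) ⊢ (q1, 21, YZ) ⊢ (q0, 1, XYZ) ⊢ (q1, ε, XYZ)
All input consumed; state q1 ∈ F.

Accept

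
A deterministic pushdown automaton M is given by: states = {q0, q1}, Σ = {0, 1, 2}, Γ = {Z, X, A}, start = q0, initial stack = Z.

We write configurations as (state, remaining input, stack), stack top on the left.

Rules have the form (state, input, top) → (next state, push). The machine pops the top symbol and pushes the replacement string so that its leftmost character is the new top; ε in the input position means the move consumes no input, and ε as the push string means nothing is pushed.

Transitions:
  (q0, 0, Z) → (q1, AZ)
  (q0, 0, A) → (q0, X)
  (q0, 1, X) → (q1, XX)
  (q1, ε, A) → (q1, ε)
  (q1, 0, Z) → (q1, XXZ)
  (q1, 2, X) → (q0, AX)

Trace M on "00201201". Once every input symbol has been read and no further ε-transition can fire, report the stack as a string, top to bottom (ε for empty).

(q0, 00201201, Z)
  read 0, top Z: go to q1, push AZ → (q1, 0201201, AZ)
  ε-move, top A: go to q1, push ε → (q1, 0201201, Z)
  read 0, top Z: go to q1, push XXZ → (q1, 201201, XXZ)
  read 2, top X: go to q0, push AX → (q0, 01201, AXXZ)
  read 0, top A: go to q0, push X → (q0, 1201, XXXZ)
  read 1, top X: go to q1, push XX → (q1, 201, XXXXZ)
  read 2, top X: go to q0, push AX → (q0, 01, AXXXXZ)
  read 0, top A: go to q0, push X → (q0, 1, XXXXXZ)
  read 1, top X: go to q1, push XX → (q1, ε, XXXXXXZ)
All input consumed in state q1 with stack XXXXXXZ.

XXXXXXZ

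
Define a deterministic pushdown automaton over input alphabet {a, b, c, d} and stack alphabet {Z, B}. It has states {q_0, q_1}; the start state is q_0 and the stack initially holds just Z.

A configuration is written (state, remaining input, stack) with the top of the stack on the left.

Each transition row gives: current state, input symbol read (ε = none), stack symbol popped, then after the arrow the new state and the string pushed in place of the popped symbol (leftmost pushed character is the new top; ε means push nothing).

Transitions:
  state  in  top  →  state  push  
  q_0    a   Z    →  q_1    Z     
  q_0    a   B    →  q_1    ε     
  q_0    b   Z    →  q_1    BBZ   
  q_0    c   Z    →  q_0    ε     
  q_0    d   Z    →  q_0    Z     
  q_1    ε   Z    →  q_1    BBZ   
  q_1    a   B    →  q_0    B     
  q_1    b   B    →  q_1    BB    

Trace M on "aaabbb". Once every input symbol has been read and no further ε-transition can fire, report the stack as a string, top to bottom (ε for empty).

(q_0, aaabbb, Z)
  read a, top Z: go to q_1, push Z → (q_1, aabbb, Z)
  ε-move, top Z: go to q_1, push BBZ → (q_1, aabbb, BBZ)
  read a, top B: go to q_0, push B → (q_0, abbb, BBZ)
  read a, top B: go to q_1, push ε → (q_1, bbb, BZ)
  read b, top B: go to q_1, push BB → (q_1, bb, BBZ)
  read b, top B: go to q_1, push BB → (q_1, b, BBBZ)
  read b, top B: go to q_1, push BB → (q_1, ε, BBBBZ)
All input consumed in state q_1 with stack BBBBZ.

BBBBZ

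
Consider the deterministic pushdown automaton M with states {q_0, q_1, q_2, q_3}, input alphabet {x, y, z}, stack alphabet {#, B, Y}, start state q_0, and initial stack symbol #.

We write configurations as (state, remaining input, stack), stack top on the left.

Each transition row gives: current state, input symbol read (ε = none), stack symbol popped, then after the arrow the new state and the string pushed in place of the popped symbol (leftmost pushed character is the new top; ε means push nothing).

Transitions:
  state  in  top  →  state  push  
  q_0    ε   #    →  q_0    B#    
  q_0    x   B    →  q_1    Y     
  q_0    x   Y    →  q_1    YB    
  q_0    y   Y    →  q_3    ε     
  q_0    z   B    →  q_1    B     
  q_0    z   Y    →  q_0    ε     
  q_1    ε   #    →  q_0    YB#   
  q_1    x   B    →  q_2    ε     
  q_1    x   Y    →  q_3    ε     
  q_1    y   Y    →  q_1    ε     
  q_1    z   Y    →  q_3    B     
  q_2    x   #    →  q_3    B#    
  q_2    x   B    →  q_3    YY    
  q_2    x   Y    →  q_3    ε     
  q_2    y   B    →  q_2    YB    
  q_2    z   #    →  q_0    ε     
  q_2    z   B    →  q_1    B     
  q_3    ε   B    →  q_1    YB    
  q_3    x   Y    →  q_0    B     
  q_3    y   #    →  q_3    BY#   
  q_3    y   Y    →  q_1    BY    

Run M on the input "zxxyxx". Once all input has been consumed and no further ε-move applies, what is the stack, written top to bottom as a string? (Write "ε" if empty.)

YB#

(q_0, zxxyxx, #)
  ε-move, top #: go to q_0, push B# → (q_0, zxxyxx, B#)
  read z, top B: go to q_1, push B → (q_1, xxyxx, B#)
  read x, top B: go to q_2, push ε → (q_2, xyxx, #)
  read x, top #: go to q_3, push B# → (q_3, yxx, B#)
  ε-move, top B: go to q_1, push YB → (q_1, yxx, YB#)
  read y, top Y: go to q_1, push ε → (q_1, xx, B#)
  read x, top B: go to q_2, push ε → (q_2, x, #)
  read x, top #: go to q_3, push B# → (q_3, ε, B#)
  ε-move, top B: go to q_1, push YB → (q_1, ε, YB#)
All input consumed in state q_1 with stack YB#.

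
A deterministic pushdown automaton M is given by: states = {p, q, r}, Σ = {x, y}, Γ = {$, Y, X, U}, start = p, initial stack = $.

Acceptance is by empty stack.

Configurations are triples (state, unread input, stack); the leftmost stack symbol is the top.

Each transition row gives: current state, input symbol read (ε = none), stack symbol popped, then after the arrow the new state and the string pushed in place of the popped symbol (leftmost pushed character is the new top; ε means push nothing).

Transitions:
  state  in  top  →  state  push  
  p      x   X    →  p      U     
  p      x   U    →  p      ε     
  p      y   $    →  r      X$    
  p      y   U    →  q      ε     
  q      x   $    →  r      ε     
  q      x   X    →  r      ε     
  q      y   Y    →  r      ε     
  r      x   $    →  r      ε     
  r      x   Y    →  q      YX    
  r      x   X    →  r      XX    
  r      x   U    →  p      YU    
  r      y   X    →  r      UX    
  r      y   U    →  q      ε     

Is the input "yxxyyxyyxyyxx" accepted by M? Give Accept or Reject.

(p, yxxyyxyyxyyxx, $) ⊢ (r, xxyyxyyxyyxx, X$) ⊢ (r, xyyxyyxyyxx, XX$) ⊢ (r, yyxyyxyyxx, XXX$) ⊢ (r, yxyyxyyxx, UXXX$) ⊢ (q, xyyxyyxx, XXX$) ⊢ (r, yyxyyxx, XX$) ⊢ (r, yxyyxx, UXX$) ⊢ (q, xyyxx, XX$) ⊢ (r, yyxx, X$) ⊢ (r, yxx, UX$) ⊢ (q, xx, X$) ⊢ (r, x, $) ⊢ (r, ε, ε)
All input consumed and the stack is empty.

Accept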